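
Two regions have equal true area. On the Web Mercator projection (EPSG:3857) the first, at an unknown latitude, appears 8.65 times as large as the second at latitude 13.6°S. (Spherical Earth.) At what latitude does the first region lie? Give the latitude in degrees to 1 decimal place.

For equal true areas on Mercator, apparent areas scale as sec²φ, so the ratio is cos²φ₂ / cos²φ₁.
cos²φ₂ / cos²φ₁ = 8.65  ⇒  cos φ₁ = cos 13.6° / √8.65 = 0.9720/2.941 = 0.3305.
φ₁ = arccos(0.3305) ≈ 70.7°.

70.7°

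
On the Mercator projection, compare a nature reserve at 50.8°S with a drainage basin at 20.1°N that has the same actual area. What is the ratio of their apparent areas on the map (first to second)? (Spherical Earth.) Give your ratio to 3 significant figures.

2.21

On Mercator, area is exaggerated by sec²φ = 1/cos²φ.
At 50.8°: sec²(50.8°) = 1/0.6320² = 2.503.
At 20.1°: sec²(20.1°) = 1/0.9391² = 1.134.
Ratio = 2.503/1.134 = cos²(20.1°)/cos²(50.8°) ≈ 2.21.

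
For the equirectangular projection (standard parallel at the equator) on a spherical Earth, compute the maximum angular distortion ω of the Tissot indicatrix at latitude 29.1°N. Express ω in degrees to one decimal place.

For the equirectangular projection with φ₀ = 0 (plate carrée), h = 1 along meridians and k = sec φ along parallels.
At 29.1°: h = 1.000, k = 1.144; principal scales a = 1.144, b = 1.000.
sin(ω/2) = (a − b)/(a + b) = 0.1445/2.144 = 0.06737, so ω = 2 arcsin(0.06737) ≈ 7.7°.

7.7°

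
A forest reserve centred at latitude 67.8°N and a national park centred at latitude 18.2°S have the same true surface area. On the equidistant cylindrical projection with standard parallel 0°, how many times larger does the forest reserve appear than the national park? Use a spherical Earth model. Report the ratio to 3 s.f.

For the equirectangular projection with φ₀ = 0 (plate carrée), h = 1 along meridians and k = sec φ along parallels.
Areal scale at 67.8°: h·k = 1.000 × 2.647 = 2.647.
Areal scale at 18.2°: h·k = 1.000 × 1.053 = 1.053.
Ratio = 2.647/1.053 ≈ 2.51.

2.51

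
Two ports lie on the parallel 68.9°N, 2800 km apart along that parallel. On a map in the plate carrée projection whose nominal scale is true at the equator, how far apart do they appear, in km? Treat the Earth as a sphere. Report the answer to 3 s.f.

7780 km

In the plate carrée (x = Rλ, y = Rφ), meridians are true-scale (h = 1) and parallels are stretched by k = sec φ.
Along the parallel, k = sec 68.9° = 1/0.3600 = 2.778.
Map distance = 2800 × 2.778 ≈ 7780 km.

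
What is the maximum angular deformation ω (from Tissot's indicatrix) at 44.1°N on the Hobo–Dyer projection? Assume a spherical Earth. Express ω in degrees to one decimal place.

11.4°

Hobo–Dyer is a cylindrical equal-area projection with standard parallels at ±37.5°. A cylindrical equal-area projection with standard parallel φ₀ has meridian scale h = cos φ / cos φ₀ and parallel scale k = cos φ₀ / cos φ (so areas are preserved, h·k = 1).
At 44.1°: h = 0.9052, k = 1.105; principal scales a = 1.105, b = 0.9052.
sin(ω/2) = (a − b)/(a + b) = 0.1996/2.010 = 0.09929, so ω = 2 arcsin(0.09929) ≈ 11.4°.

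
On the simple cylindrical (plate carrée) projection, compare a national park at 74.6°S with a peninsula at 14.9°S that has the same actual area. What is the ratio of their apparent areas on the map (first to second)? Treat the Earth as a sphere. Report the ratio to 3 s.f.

3.64

In the plate carrée (x = Rλ, y = Rφ), meridians are true-scale (h = 1) and parallels are stretched by k = sec φ.
Areal scale at 74.6°: h·k = 1.000 × 3.766 = 3.766.
Areal scale at 14.9°: h·k = 1.000 × 1.035 = 1.035.
Ratio = 3.766/1.035 ≈ 3.64.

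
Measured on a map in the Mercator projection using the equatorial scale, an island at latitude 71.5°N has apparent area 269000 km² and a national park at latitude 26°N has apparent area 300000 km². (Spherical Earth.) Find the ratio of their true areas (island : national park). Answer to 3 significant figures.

On Mercator the areal scale is sec²φ, so true area = apparent × cos²φ.
True area of island: 269000 × cos²(71.5°) = 269000 × 0.1007 = 27080 km².
True area of national park: 300000 × cos²(26°) = 300000 × 0.8078 = 242300 km².
Ratio = 27080 / 242300 ≈ 0.112.

0.112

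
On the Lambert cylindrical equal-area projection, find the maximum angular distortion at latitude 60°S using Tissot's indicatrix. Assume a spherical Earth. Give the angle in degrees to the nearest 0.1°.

73.7°

The Lambert cylindrical equal-area projection is the cylindrical equal-area projection with its standard parallel at the equator (φ₀ = 0). A cylindrical equal-area projection with standard parallel φ₀ has meridian scale h = cos φ / cos φ₀ and parallel scale k = cos φ₀ / cos φ (so areas are preserved, h·k = 1).
At 60°: h = 0.5000, k = 2.000; principal scales a = 2.000, b = 0.5000.
sin(ω/2) = (a − b)/(a + b) = 1.500/2.500 = 0.6000, so ω = 2 arcsin(0.6000) ≈ 73.7°.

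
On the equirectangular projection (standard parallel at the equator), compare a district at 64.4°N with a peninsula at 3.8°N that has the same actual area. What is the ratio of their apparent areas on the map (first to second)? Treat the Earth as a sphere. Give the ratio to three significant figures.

For the equirectangular projection with φ₀ = 0 (plate carrée), h = 1 along meridians and k = sec φ along parallels.
Areal scale at 64.4°: h·k = 1.000 × 2.314 = 2.314.
Areal scale at 3.8°: h·k = 1.000 × 1.002 = 1.002.
Ratio = 2.314/1.002 ≈ 2.31.

2.31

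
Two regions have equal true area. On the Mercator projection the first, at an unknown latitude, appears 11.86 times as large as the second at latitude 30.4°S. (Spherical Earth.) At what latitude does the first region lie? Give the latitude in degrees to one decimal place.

75.5°

On Mercator, (apparent₁)/(apparent₂) = sec²φ₁ / sec²φ₂ when true areas are equal.
cos²φ₂ / cos²φ₁ = 11.86  ⇒  cos φ₁ = cos 30.4° / √11.86 = 0.8625/3.444 = 0.2505.
φ₁ = arccos(0.2505) ≈ 75.5°.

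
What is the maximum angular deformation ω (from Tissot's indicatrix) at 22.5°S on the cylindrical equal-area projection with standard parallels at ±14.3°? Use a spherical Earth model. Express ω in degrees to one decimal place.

5.5°

For cylindrical equal-area with standard parallel φ₀, h = cos φ / cos φ₀ and k = cos φ₀ / cos φ, so h·k = 1.
At 22.5°: h = 0.9534, k = 1.049; principal scales a = 1.049, b = 0.9534.
sin(ω/2) = (a − b)/(a + b) = 0.09543/2.002 = 0.04766, so ω = 2 arcsin(0.04766) ≈ 5.5°.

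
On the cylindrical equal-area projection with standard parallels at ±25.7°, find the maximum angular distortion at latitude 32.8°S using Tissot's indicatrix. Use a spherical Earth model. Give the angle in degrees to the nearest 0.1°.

A cylindrical equal-area projection with standard parallel φ₀ has meridian scale h = cos φ / cos φ₀ and parallel scale k = cos φ₀ / cos φ (so areas are preserved, h·k = 1).
At 32.8°: h = 0.9328, k = 1.072; principal scales a = 1.072, b = 0.9328.
sin(ω/2) = (a − b)/(a + b) = 0.1391/2.005 = 0.06940, so ω = 2 arcsin(0.06940) ≈ 8.0°.

8.0°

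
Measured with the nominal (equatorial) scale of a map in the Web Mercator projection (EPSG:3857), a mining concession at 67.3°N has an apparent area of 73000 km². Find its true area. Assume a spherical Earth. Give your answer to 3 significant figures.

10900 km²

Mercator is conformal, so the point scale is isotropic: h = k = sec φ = 1/cos φ.
Areal scale = k² = sec²φ = 1/cos²(67.3°) = 1/0.3859² = 6.715.
True area = apparent / (areal scale) = 73000 / 6.715 ≈ 10900 km².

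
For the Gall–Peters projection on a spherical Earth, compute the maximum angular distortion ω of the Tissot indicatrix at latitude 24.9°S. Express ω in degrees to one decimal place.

The Gall–Peters projection is cylindrical equal-area with φ₀ = 45°. A cylindrical equal-area projection with standard parallel φ₀ has meridian scale h = cos φ / cos φ₀ and parallel scale k = cos φ₀ / cos φ (so areas are preserved, h·k = 1).
At 24.9°: h = 1.283, k = 0.7796; principal scales a = 1.283, b = 0.7796.
sin(ω/2) = (a − b)/(a + b) = 0.5032/2.062 = 0.2440, so ω = 2 arcsin(0.2440) ≈ 28.2°.

28.2°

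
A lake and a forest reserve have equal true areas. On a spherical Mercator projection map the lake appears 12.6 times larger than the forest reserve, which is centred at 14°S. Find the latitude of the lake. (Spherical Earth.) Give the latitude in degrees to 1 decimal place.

For equal true areas on Mercator, apparent areas scale as sec²φ, so the ratio is cos²φ₂ / cos²φ₁.
cos²φ₂ / cos²φ₁ = 12.6  ⇒  cos φ₁ = cos 14° / √12.6 = 0.9703/3.550 = 0.2733.
φ₁ = arccos(0.2733) ≈ 74.1°.

74.1°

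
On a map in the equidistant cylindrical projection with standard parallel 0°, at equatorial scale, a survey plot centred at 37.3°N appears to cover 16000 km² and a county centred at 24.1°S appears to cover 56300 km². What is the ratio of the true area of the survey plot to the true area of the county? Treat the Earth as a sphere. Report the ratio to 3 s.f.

Plate carrée has h = 1 and k = sec φ, giving areal scale sec φ; true area = (apparent area) · cos φ.
True area of survey plot: 16000 × cos(37.3°) = 16000 × 0.7955 = 12730 km².
True area of county: 56300 × cos(24.1°) = 56300 × 0.9128 = 51390 km².
Ratio = 12730 / 51390 ≈ 0.248.

0.248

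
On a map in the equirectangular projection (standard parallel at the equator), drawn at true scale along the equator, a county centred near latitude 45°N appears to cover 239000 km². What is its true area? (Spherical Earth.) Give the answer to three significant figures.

169000 km²

In the plate carrée (x = Rλ, y = Rφ), meridians are true-scale (h = 1) and parallels are stretched by k = sec φ.
Areal scale = h·k = 1 × sec φ; at 45°, h = 1.000, k = 1.414, so h·k = 1.414.
True area = apparent / (areal scale) = 239000 / 1.414 ≈ 169000 km².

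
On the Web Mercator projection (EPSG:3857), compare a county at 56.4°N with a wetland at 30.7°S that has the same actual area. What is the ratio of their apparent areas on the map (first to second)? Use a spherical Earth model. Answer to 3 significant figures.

2.41

Mercator is conformal with k = sec φ, so areal scale = k² = sec²φ.
At 56.4°: sec²(56.4°) = 1/0.5534² = 3.265.
At 30.7°: sec²(30.7°) = 1/0.8599² = 1.353.
Ratio = 3.265/1.353 = cos²(30.7°)/cos²(56.4°) ≈ 2.41.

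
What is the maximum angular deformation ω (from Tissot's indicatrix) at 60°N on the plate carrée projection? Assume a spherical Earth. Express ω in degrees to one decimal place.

38.9°

In the plate carrée (x = Rλ, y = Rφ), meridians are true-scale (h = 1) and parallels are stretched by k = sec φ.
At 60°: h = 1.000, k = 2.000; principal scales a = 2.000, b = 1.000.
sin(ω/2) = (a − b)/(a + b) = 1.0000/3.000 = 0.3333, so ω = 2 arcsin(0.3333) ≈ 38.9°.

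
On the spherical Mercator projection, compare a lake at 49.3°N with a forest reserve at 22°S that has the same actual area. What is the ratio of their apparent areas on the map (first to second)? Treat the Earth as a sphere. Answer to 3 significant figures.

On Mercator, area is exaggerated by sec²φ = 1/cos²φ.
At 49.3°: sec²(49.3°) = 1/0.6521² = 2.352.
At 22°: sec²(22°) = 1/0.9272² = 1.163.
Ratio = 2.352/1.163 = cos²(22°)/cos²(49.3°) ≈ 2.02.

2.02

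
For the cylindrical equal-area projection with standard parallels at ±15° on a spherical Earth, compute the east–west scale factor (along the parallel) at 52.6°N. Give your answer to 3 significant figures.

1.59

For cylindrical equal-area with standard parallel φ₀, h = cos φ / cos φ₀ and k = cos φ₀ / cos φ, so h·k = 1.
k = cos 15° / cos 52.6° = 0.9659/0.6074 = 1.590.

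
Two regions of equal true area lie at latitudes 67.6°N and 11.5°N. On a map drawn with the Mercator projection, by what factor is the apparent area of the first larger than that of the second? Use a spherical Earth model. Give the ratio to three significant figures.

6.61

On Mercator, area is exaggerated by sec²φ = 1/cos²φ.
At 67.6°: sec²(67.6°) = 1/0.3811² = 6.886.
At 11.5°: sec²(11.5°) = 1/0.9799² = 1.041.
Ratio = 6.886/1.041 = cos²(11.5°)/cos²(67.6°) ≈ 6.61.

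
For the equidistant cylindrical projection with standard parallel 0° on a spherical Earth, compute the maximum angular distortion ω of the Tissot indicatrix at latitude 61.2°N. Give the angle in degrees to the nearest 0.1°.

40.9°

Plate carrée maps x = Rλ, y = Rφ. The meridian scale is h = 1 and the parallel scale is k = 1/cos φ = sec φ.
At 61.2°: h = 1.000, k = 2.076; principal scales a = 2.076, b = 1.000.
sin(ω/2) = (a − b)/(a + b) = 1.076/3.076 = 0.3498, so ω = 2 arcsin(0.3498) ≈ 40.9°.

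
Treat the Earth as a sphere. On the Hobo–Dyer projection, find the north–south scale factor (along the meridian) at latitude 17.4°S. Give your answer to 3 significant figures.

Hobo–Dyer is a cylindrical equal-area projection with standard parallels at ±37.5°. For cylindrical equal-area with standard parallel φ₀, h = cos φ / cos φ₀ and k = cos φ₀ / cos φ, so h·k = 1.
h = cos 17.4° / cos 37.5° = 0.9542/0.7934 = 1.203.

1.20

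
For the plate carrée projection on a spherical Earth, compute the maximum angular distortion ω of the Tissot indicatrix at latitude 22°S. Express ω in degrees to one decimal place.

4.3°

Plate carrée maps x = Rλ, y = Rφ. The meridian scale is h = 1 and the parallel scale is k = 1/cos φ = sec φ.
At 22°: h = 1.000, k = 1.079; principal scales a = 1.079, b = 1.000.
sin(ω/2) = (a − b)/(a + b) = 0.07853/2.079 = 0.03778, so ω = 2 arcsin(0.03778) ≈ 4.3°.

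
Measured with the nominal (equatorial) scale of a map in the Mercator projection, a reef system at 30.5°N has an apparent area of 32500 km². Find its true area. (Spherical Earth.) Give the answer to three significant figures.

24100 km²

Mercator is conformal, so the point scale is isotropic: h = k = sec φ = 1/cos φ.
Areal scale = k² = sec²φ = 1/cos²(30.5°) = 1/0.8616² = 1.347.
True area = apparent / (areal scale) = 32500 / 1.347 ≈ 24100 km².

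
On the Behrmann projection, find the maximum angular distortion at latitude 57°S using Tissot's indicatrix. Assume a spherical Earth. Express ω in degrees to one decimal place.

Behrmann is a cylindrical equal-area projection with standard parallels at ±30°. A cylindrical equal-area projection with standard parallel φ₀ has meridian scale h = cos φ / cos φ₀ and parallel scale k = cos φ₀ / cos φ (so areas are preserved, h·k = 1).
At 57°: h = 0.6289, k = 1.590; principal scales a = 1.590, b = 0.6289.
sin(ω/2) = (a − b)/(a + b) = 0.9612/2.219 = 0.4332, so ω = 2 arcsin(0.4332) ≈ 51.3°.

51.3°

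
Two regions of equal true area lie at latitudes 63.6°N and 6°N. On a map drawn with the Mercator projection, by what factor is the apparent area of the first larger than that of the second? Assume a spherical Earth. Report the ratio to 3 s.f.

Mercator areal scale is sec²φ.
At 63.6°: sec²(63.6°) = 1/0.4446² = 5.058.
At 6°: sec²(6°) = 1/0.9945² = 1.011.
Ratio = 5.058/1.011 = cos²(6°)/cos²(63.6°) ≈ 5.00.

5.00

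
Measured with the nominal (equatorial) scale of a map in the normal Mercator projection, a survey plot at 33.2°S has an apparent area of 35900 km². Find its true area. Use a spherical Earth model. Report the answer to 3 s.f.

The Mercator projection is conformal; its linear scale factor is the same in every direction and equals sec φ = 1/cos φ.
Areal scale = k² = sec²φ = 1/cos²(33.2°) = 1/0.8368² = 1.428.
True area = apparent / (areal scale) = 35900 / 1.428 ≈ 25100 km².

25100 km²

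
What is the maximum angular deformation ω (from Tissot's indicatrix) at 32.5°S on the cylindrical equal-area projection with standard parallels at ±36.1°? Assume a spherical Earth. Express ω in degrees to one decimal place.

4.9°

A cylindrical equal-area projection with standard parallel φ₀ has meridian scale h = cos φ / cos φ₀ and parallel scale k = cos φ₀ / cos φ (so areas are preserved, h·k = 1).
At 32.5°: h = 1.044, k = 0.9580; principal scales a = 1.044, b = 0.9580.
sin(ω/2) = (a − b)/(a + b) = 0.08579/2.002 = 0.04286, so ω = 2 arcsin(0.04286) ≈ 4.9°.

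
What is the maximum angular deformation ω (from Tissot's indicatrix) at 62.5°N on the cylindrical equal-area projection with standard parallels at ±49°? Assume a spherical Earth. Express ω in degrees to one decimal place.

For cylindrical equal-area with standard parallel φ₀, h = cos φ / cos φ₀ and k = cos φ₀ / cos φ, so h·k = 1.
At 62.5°: h = 0.7038, k = 1.421; principal scales a = 1.421, b = 0.7038.
sin(ω/2) = (a − b)/(a + b) = 0.7170/2.125 = 0.3375, so ω = 2 arcsin(0.3375) ≈ 39.4°.

39.4°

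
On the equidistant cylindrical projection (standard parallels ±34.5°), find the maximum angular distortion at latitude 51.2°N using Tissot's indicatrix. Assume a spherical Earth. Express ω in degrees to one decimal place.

15.7°

With standard parallel φ₀ = 34.5°, the equirectangular projection gives x = Rλ cos φ₀, y = Rφ, so h = 1 and k = cos 34.5° / cos φ.
At 51.2°: h = 1.000, k = 1.315; principal scales a = 1.315, b = 1.000.
sin(ω/2) = (a − b)/(a + b) = 0.3152/2.315 = 0.1362, so ω = 2 arcsin(0.1362) ≈ 15.7°.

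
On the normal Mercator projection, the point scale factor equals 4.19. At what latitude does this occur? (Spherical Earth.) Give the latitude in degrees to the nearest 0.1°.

76.2°

Mercator scale is k = sec φ = 1/cos φ.
1/cos φ = 4.19  ⇒  cos φ = 0.2387  ⇒  φ = arccos(0.2387) ≈ 76.2°.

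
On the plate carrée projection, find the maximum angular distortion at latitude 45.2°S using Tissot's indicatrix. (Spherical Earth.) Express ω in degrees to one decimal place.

20.0°

For the equirectangular projection with φ₀ = 0 (plate carrée), h = 1 along meridians and k = sec φ along parallels.
At 45.2°: h = 1.000, k = 1.419; principal scales a = 1.419, b = 1.000.
sin(ω/2) = (a − b)/(a + b) = 0.4192/2.419 = 0.1733, so ω = 2 arcsin(0.1733) ≈ 20.0°.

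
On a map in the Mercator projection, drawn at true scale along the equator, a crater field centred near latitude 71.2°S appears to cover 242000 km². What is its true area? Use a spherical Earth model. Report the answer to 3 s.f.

25100 km²

For Mercator, h = k = sec φ (a conformal cylindrical projection has a single point scale, 1/cos φ).
Areal scale = k² = sec²φ = 1/cos²(71.2°) = 1/0.3223² = 9.629.
True area = apparent / (areal scale) = 242000 / 9.629 ≈ 25100 km².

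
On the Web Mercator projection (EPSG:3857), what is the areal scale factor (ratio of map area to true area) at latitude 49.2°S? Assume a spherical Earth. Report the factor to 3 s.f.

Mercator is conformal, so the point scale is isotropic: h = k = sec φ = 1/cos φ.
Areal scale = k² = sec²φ = 1/cos²(49.2°) = 1/0.6534² = 2.342.

2.34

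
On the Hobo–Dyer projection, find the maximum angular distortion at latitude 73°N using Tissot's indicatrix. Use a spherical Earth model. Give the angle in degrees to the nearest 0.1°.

Hobo–Dyer is a cylindrical equal-area projection with standard parallels at ±37.5°. For cylindrical equal-area with standard parallel φ₀, h = cos φ / cos φ₀ and k = cos φ₀ / cos φ, so h·k = 1.
At 73°: h = 0.3685, k = 2.714; principal scales a = 2.714, b = 0.3685.
sin(ω/2) = (a − b)/(a + b) = 2.345/3.082 = 0.7609, so ω = 2 arcsin(0.7609) ≈ 99.1°.

99.1°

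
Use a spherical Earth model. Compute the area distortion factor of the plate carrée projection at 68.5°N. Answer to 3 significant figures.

2.73

Plate carrée maps x = Rλ, y = Rφ. The meridian scale is h = 1 and the parallel scale is k = 1/cos φ = sec φ.
Areal scale = h·k = 1 × sec φ; at 68.5°, h = 1.000, k = 2.729, so h·k = 2.729.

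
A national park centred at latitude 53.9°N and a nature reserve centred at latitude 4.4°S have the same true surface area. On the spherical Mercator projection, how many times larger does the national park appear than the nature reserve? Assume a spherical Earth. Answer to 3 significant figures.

2.86

Mercator areal scale is sec²φ.
At 53.9°: sec²(53.9°) = 1/0.5892² = 2.881.
At 4.4°: sec²(4.4°) = 1/0.9971² = 1.006.
Ratio = 2.881/1.006 = cos²(4.4°)/cos²(53.9°) ≈ 2.86.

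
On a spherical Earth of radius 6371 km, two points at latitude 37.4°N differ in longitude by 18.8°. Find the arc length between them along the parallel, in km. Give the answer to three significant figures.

Arc length along a parallel = R cos φ · Δλ (with Δλ in radians).
= 6371 × cos 37.4° × (18.8° × π/180) = 6371 × 0.7944 × 0.3281 ≈ 1660 km.

1660 km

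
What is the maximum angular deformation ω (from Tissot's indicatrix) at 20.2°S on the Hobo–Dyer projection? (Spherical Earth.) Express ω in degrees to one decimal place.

19.2°

Hobo–Dyer is a cylindrical equal-area projection with standard parallels at ±37.5°. Cylindrical equal-area (φ₀ = 37.5°): h = cos φ / cos 37.5° along meridians, k = cos 37.5° / cos φ along parallels; h·k = 1.
At 20.2°: h = 1.183, k = 0.8453; principal scales a = 1.183, b = 0.8453.
sin(ω/2) = (a − b)/(a + b) = 0.3376/2.028 = 0.1664, so ω = 2 arcsin(0.1664) ≈ 19.2°.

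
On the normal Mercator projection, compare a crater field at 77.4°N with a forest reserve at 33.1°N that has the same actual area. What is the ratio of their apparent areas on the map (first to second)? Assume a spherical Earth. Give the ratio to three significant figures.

14.7

Mercator areal scale is sec²φ.
At 77.4°: sec²(77.4°) = 1/0.2181² = 21.01.
At 33.1°: sec²(33.1°) = 1/0.8377² = 1.425.
Ratio = 21.01/1.425 = cos²(33.1°)/cos²(77.4°) ≈ 14.7.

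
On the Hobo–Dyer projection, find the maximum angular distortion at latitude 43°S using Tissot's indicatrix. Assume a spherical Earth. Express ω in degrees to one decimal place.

Hobo–Dyer is a cylindrical equal-area projection with standard parallels at ±37.5°. Cylindrical equal-area (φ₀ = 37.5°): h = cos φ / cos 37.5° along meridians, k = cos 37.5° / cos φ along parallels; h·k = 1.
At 43°: h = 0.9219, k = 1.085; principal scales a = 1.085, b = 0.9219.
sin(ω/2) = (a − b)/(a + b) = 0.1629/2.007 = 0.08119, so ω = 2 arcsin(0.08119) ≈ 9.3°.

9.3°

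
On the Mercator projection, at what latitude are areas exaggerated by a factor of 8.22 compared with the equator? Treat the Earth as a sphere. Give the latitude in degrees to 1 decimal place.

69.6°

Mercator areal scale is sec²φ.
sec²φ = 8.22  ⇒  cos²φ = 0.1217  ⇒  cos φ = 0.3488.
φ = arccos(0.3488) ≈ 69.6°.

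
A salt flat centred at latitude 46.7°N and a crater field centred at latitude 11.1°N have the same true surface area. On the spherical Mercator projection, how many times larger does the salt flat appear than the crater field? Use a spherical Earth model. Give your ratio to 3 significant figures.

2.05

On Mercator, area is exaggerated by sec²φ = 1/cos²φ.
At 46.7°: sec²(46.7°) = 1/0.6858² = 2.126.
At 11.1°: sec²(11.1°) = 1/0.9813² = 1.038.
Ratio = 2.126/1.038 = cos²(11.1°)/cos²(46.7°) ≈ 2.05.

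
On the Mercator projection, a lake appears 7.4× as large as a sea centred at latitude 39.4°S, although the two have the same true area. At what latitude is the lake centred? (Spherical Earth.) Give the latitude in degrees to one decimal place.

Mercator areal scale is sec²φ, so apparent-area ratio = sec²φ₁ / sec²φ₂ = cos²φ₂ / cos²φ₁.
cos²φ₂ / cos²φ₁ = 7.4  ⇒  cos φ₁ = cos 39.4° / √7.4 = 0.7727/2.720 = 0.2841.
φ₁ = arccos(0.2841) ≈ 73.5°.

73.5°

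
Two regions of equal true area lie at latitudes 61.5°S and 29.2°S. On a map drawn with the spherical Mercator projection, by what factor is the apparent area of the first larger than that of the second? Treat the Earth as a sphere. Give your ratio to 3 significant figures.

On Mercator, area is exaggerated by sec²φ = 1/cos²φ.
At 61.5°: sec²(61.5°) = 1/0.4772² = 4.392.
At 29.2°: sec²(29.2°) = 1/0.8729² = 1.312.
Ratio = 4.392/1.312 = cos²(29.2°)/cos²(61.5°) ≈ 3.35.

3.35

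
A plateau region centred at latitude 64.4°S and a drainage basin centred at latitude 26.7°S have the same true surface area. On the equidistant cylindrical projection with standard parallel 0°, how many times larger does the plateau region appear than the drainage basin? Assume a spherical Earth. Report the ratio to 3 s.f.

In the plate carrée (x = Rλ, y = Rφ), meridians are true-scale (h = 1) and parallels are stretched by k = sec φ.
Areal scale at 64.4°: h·k = 1.000 × 2.314 = 2.314.
Areal scale at 26.7°: h·k = 1.000 × 1.119 = 1.119.
Ratio = 2.314/1.119 ≈ 2.07.

2.07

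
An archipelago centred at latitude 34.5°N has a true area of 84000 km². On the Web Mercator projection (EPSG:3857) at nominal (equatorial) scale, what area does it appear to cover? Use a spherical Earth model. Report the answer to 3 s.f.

For Mercator, h = k = sec φ (a conformal cylindrical projection has a single point scale, 1/cos φ).
Areal scale = k² = sec²φ = 1/cos²(34.5°) = 1/0.8241² = 1.472.
Apparent area = 84000 × 1.472 ≈ 124000 km².

124000 km²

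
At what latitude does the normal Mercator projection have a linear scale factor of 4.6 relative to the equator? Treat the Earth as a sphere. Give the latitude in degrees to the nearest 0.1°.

77.4°

Mercator scale is k = sec φ = 1/cos φ.
1/cos φ = 4.6  ⇒  cos φ = 0.2174  ⇒  φ = arccos(0.2174) ≈ 77.4°.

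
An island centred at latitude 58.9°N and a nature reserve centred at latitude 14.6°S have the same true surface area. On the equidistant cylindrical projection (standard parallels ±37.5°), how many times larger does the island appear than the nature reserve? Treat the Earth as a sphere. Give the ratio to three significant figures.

1.87

The equidistant cylindrical projection with φ₀ = 37.5° has h = 1 (meridians true) and k = cos φ₀ / cos φ along parallels.
Areal scale at 58.9°: h·k = 1.000 × 1.536 = 1.536.
Areal scale at 14.6°: h·k = 1.000 × 0.8198 = 0.8198.
Ratio = 1.536/0.8198 ≈ 1.87.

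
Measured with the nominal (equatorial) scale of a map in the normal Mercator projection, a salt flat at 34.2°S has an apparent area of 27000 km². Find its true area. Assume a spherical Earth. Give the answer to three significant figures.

For Mercator, h = k = sec φ (a conformal cylindrical projection has a single point scale, 1/cos φ).
Areal scale = k² = sec²φ = 1/cos²(34.2°) = 1/0.8271² = 1.462.
True area = apparent / (areal scale) = 27000 / 1.462 ≈ 18500 km².

18500 km²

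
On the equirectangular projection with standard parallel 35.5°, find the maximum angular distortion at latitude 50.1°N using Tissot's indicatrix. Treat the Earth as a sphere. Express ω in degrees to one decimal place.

13.6°

With standard parallel φ₀ = 35.5°, the equirectangular projection gives x = Rλ cos φ₀, y = Rφ, so h = 1 and k = cos 35.5° / cos φ.
At 50.1°: h = 1.000, k = 1.269; principal scales a = 1.269, b = 1.000.
sin(ω/2) = (a − b)/(a + b) = 0.2692/2.269 = 0.1186, so ω = 2 arcsin(0.1186) ≈ 13.6°.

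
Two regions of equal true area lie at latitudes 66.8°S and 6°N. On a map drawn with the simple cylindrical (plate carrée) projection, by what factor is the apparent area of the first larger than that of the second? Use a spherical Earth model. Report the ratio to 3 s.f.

For the equirectangular projection with φ₀ = 0 (plate carrée), h = 1 along meridians and k = sec φ along parallels.
Areal scale at 66.8°: h·k = 1.000 × 2.538 = 2.538.
Areal scale at 6°: h·k = 1.000 × 1.006 = 1.006.
Ratio = 2.538/1.006 ≈ 2.52.

2.52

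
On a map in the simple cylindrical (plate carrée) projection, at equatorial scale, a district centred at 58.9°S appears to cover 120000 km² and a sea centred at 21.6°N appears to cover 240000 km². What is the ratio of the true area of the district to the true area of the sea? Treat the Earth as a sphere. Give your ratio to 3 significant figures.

0.278

On the plate carrée, areal scale = h·k = 1 × sec φ, so true area = apparent × cos φ.
True area of district: 120000 × cos(58.9°) = 120000 × 0.5165 = 61980 km².
True area of sea: 240000 × cos(21.6°) = 240000 × 0.9298 = 223100 km².
Ratio = 61980 / 223100 ≈ 0.278.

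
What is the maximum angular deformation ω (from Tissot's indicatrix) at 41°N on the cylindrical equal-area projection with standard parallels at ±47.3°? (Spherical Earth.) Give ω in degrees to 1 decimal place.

Cylindrical equal-area (φ₀ = 47.3°): h = cos φ / cos 47.3° along meridians, k = cos 47.3° / cos φ along parallels; h·k = 1.
At 41°: h = 1.113, k = 0.8986; principal scales a = 1.113, b = 0.8986.
sin(ω/2) = (a − b)/(a + b) = 0.2143/2.011 = 0.1065, so ω = 2 arcsin(0.1065) ≈ 12.2°.

12.2°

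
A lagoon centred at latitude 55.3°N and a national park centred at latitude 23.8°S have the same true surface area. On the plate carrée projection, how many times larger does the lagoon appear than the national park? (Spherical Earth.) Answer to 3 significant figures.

1.61

In the plate carrée (x = Rλ, y = Rφ), meridians are true-scale (h = 1) and parallels are stretched by k = sec φ.
Areal scale at 55.3°: h·k = 1.000 × 1.757 = 1.757.
Areal scale at 23.8°: h·k = 1.000 × 1.093 = 1.093.
Ratio = 1.757/1.093 ≈ 1.61.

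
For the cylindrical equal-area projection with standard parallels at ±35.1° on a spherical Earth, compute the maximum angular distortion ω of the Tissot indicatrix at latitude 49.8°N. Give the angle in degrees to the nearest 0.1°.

A cylindrical equal-area projection with standard parallel φ₀ has meridian scale h = cos φ / cos φ₀ and parallel scale k = cos φ₀ / cos φ (so areas are preserved, h·k = 1).
At 49.8°: h = 0.7889, k = 1.268; principal scales a = 1.268, b = 0.7889.
sin(ω/2) = (a − b)/(a + b) = 0.4786/2.056 = 0.2327, so ω = 2 arcsin(0.2327) ≈ 26.9°.

26.9°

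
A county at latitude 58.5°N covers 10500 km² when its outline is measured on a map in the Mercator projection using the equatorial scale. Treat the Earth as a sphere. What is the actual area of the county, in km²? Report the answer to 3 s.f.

The Mercator projection is conformal; its linear scale factor is the same in every direction and equals sec φ = 1/cos φ.
Areal scale = k² = sec²φ = 1/cos²(58.5°) = 1/0.5225² = 3.663.
True area = apparent / (areal scale) = 10500 / 3.663 ≈ 2870 km².

2870 km²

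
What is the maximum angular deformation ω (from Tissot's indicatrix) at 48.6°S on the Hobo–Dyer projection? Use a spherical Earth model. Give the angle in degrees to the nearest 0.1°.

20.7°

The Hobo–Dyer projection is cylindrical equal-area with φ₀ = 37.5°. Cylindrical equal-area (φ₀ = 37.5°): h = cos φ / cos 37.5° along meridians, k = cos 37.5° / cos φ along parallels; h·k = 1.
At 48.6°: h = 0.8336, k = 1.200; principal scales a = 1.200, b = 0.8336.
sin(ω/2) = (a − b)/(a + b) = 0.3661/2.033 = 0.1801, so ω = 2 arcsin(0.1801) ≈ 20.7°.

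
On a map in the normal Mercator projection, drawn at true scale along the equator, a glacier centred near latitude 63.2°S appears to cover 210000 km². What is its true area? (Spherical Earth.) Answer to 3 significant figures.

Mercator is conformal, so the point scale is isotropic: h = k = sec φ = 1/cos φ.
Areal scale = k² = sec²φ = 1/cos²(63.2°) = 1/0.4509² = 4.919.
True area = apparent / (areal scale) = 210000 / 4.919 ≈ 42700 km².

42700 km²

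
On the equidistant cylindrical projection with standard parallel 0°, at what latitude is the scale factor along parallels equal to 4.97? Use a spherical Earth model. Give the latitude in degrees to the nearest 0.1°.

Plate carrée: h = 1, k = sec φ along parallels.
sec φ = 4.97  ⇒  cos φ = 0.2012  ⇒  φ ≈ 78.4°.

78.4°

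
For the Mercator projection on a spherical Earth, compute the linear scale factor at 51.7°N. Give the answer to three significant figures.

1.61

Mercator is conformal, so the point scale is isotropic: h = k = sec φ = 1/cos φ.
k = 1/cos 51.7° = 1/0.6198 = 1.613.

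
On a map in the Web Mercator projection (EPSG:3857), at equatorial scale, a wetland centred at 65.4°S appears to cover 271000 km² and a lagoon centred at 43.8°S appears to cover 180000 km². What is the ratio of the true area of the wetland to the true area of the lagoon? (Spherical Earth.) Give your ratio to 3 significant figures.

0.501

Since Mercator area scale is 1/cos²φ, the true area equals the apparent area multiplied by cos²φ.
True area of wetland: 271000 × cos²(65.4°) = 271000 × 0.1733 = 46960 km².
True area of lagoon: 180000 × cos²(43.8°) = 180000 × 0.5209 = 93770 km².
Ratio = 46960 / 93770 ≈ 0.501.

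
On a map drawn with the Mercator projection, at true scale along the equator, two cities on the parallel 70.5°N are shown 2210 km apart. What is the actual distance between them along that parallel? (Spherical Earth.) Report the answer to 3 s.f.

738 km

For Mercator, h = k = sec φ (a conformal cylindrical projection has a single point scale, 1/cos φ).
Along the parallel at 70.5°, map distances are exaggerated by k = sec 70.5° = 2.996.
True distance = 2210 / 2.996 = 2210 × cos 70.5° ≈ 738 km.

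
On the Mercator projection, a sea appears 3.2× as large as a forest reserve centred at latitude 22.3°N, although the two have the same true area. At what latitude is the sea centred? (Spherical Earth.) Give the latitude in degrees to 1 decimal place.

For equal true areas on Mercator, apparent areas scale as sec²φ, so the ratio is cos²φ₂ / cos²φ₁.
cos²φ₂ / cos²φ₁ = 3.2  ⇒  cos φ₁ = cos 22.3° / √3.2 = 0.9252/1.789 = 0.5172.
φ₁ = arccos(0.5172) ≈ 58.9°.

58.9°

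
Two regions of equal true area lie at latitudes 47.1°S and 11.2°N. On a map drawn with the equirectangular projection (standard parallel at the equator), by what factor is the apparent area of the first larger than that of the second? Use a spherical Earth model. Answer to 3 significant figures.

1.44

For the equirectangular projection with φ₀ = 0 (plate carrée), h = 1 along meridians and k = sec φ along parallels.
Areal scale at 47.1°: h·k = 1.000 × 1.469 = 1.469.
Areal scale at 11.2°: h·k = 1.000 × 1.019 = 1.019.
Ratio = 1.469/1.019 ≈ 1.44.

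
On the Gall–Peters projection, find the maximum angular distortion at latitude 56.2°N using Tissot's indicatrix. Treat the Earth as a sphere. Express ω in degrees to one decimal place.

27.2°

Gall–Peters is a cylindrical equal-area projection with standard parallels at ±45°. A cylindrical equal-area projection with standard parallel φ₀ has meridian scale h = cos φ / cos φ₀ and parallel scale k = cos φ₀ / cos φ (so areas are preserved, h·k = 1).
At 56.2°: h = 0.7867, k = 1.271; principal scales a = 1.271, b = 0.7867.
sin(ω/2) = (a − b)/(a + b) = 0.4844/2.058 = 0.2354, so ω = 2 arcsin(0.2354) ≈ 27.2°.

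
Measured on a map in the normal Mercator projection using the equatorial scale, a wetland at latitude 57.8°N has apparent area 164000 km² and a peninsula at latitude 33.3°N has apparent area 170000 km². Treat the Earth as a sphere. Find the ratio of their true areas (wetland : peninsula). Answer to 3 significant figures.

Since Mercator area scale is 1/cos²φ, the true area equals the apparent area multiplied by cos²φ.
True area of wetland: 164000 × cos²(57.8°) = 164000 × 0.2840 = 46570 km².
True area of peninsula: 170000 × cos²(33.3°) = 170000 × 0.6986 = 118800 km².
Ratio = 46570 / 118800 ≈ 0.392.

0.392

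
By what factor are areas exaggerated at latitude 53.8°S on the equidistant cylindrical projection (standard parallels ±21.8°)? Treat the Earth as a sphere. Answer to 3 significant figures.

In the equirectangular projection with standard parallel φ₀ = 21.8° (x = Rλ cos φ₀, y = Rφ), meridians are true-scale (h = 1) and the parallel scale is k = cos φ₀ / cos φ.
Areal scale = h·k = 1 × cos φ₀ / cos φ; at 53.8°, h = 1.000, k = 1.572, so h·k = 1.572.

1.57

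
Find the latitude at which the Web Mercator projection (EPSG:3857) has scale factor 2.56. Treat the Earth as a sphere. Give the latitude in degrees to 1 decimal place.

67.0°

Mercator scale is k = sec φ = 1/cos φ.
1/cos φ = 2.56  ⇒  cos φ = 0.3906  ⇒  φ = arccos(0.3906) ≈ 67.0°.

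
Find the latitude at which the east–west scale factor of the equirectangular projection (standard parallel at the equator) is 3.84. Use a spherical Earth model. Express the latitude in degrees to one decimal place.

Plate carrée: h = 1, k = sec φ along parallels.
sec φ = 3.84  ⇒  cos φ = 0.2604  ⇒  φ ≈ 74.9°.

74.9°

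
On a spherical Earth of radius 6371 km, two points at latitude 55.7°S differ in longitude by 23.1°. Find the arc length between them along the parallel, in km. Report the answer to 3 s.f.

1450 km

Arc length along a parallel = R cos φ · Δλ (with Δλ in radians).
= 6371 × cos 55.7° × (23.1° × π/180) = 6371 × 0.5635 × 0.4032 ≈ 1450 km.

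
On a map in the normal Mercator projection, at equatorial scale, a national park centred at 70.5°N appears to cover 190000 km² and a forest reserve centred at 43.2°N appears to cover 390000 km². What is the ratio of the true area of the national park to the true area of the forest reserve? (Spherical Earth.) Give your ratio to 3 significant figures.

Since Mercator area scale is 1/cos²φ, the true area equals the apparent area multiplied by cos²φ.
True area of national park: 190000 × cos²(70.5°) = 190000 × 0.1114 = 21170 km².
True area of forest reserve: 390000 × cos²(43.2°) = 390000 × 0.5314 = 207200 km².
Ratio = 21170 / 207200 ≈ 0.102.

0.102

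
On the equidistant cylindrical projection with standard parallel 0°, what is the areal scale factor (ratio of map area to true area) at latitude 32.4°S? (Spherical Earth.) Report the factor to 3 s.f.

In the plate carrée (x = Rλ, y = Rφ), meridians are true-scale (h = 1) and parallels are stretched by k = sec φ.
Areal scale = h·k = 1 × sec φ; at 32.4°, h = 1.000, k = 1.184, so h·k = 1.184.

1.18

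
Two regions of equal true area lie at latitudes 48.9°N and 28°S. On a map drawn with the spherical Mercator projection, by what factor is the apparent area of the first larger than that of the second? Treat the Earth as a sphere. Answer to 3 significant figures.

1.80

Mercator is conformal with k = sec φ, so areal scale = k² = sec²φ.
At 48.9°: sec²(48.9°) = 1/0.6574² = 2.314.
At 28°: sec²(28°) = 1/0.8829² = 1.283.
Ratio = 2.314/1.283 = cos²(28°)/cos²(48.9°) ≈ 1.80.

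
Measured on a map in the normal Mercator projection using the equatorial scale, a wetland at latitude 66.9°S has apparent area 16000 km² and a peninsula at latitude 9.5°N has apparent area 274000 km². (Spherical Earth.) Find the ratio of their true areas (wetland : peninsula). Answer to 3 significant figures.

Since Mercator area scale is 1/cos²φ, the true area equals the apparent area multiplied by cos²φ.
True area of wetland: 16000 × cos²(66.9°) = 16000 × 0.1539 = 2463 km².
True area of peninsula: 274000 × cos²(9.5°) = 274000 × 0.9728 = 266500 km².
Ratio = 2463 / 266500 ≈ 0.00924.

0.00924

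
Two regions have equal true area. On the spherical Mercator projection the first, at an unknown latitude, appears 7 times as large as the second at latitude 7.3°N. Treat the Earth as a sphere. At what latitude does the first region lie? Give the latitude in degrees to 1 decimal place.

For equal true areas on Mercator, apparent areas scale as sec²φ, so the ratio is cos²φ₂ / cos²φ₁.
cos²φ₂ / cos²φ₁ = 7  ⇒  cos φ₁ = cos 7.3° / √7 = 0.9919/2.646 = 0.3749.
φ₁ = arccos(0.3749) ≈ 68.0°.

68.0°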